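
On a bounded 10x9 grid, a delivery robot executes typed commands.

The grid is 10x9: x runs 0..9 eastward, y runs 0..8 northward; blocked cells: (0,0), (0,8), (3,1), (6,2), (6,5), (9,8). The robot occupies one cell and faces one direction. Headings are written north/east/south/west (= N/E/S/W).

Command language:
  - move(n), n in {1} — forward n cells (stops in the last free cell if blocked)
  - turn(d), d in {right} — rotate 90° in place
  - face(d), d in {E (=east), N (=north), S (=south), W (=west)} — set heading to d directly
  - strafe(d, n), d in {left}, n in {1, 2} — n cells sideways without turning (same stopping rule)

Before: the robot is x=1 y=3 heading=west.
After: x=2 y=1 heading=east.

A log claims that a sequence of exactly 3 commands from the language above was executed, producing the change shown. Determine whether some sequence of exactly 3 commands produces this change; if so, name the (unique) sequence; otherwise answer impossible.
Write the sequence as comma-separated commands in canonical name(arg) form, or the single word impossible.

key: running move(1) before strafe(left, 2) would end elsewhere — order is forced
initial: x=1 y=3 heading=west
t=1 strafe(left, 2) ⇒ x=1 y=1 heading=west
t=2 face(E) ⇒ x=1 y=1 heading=east
t=3 move(1) ⇒ x=2 y=1 heading=east
all 512 alternatives checked — unique.

strafe(left, 2), face(E), move(1)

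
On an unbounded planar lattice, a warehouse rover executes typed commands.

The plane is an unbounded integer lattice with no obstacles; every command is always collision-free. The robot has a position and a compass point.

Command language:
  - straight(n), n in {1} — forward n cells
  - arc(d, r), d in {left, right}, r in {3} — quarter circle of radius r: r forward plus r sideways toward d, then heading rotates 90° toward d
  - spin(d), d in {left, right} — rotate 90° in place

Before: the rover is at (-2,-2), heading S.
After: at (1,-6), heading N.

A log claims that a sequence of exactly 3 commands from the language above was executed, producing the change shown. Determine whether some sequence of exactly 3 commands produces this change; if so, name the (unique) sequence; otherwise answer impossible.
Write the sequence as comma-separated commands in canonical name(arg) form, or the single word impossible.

key: cell and facing (now N) both changed — the 3 commands mix motion and turning
from: at (-2,-2), heading S
step 1 (straight(1)): at (-2,-3), heading S
step 2 (arc(left, 3)): at (1,-6), heading E
step 3 (spin(left)): at (1,-6), heading N
uniquely the one of 125 3-step routes that fits.

straight(1), arc(left, 3), spin(left)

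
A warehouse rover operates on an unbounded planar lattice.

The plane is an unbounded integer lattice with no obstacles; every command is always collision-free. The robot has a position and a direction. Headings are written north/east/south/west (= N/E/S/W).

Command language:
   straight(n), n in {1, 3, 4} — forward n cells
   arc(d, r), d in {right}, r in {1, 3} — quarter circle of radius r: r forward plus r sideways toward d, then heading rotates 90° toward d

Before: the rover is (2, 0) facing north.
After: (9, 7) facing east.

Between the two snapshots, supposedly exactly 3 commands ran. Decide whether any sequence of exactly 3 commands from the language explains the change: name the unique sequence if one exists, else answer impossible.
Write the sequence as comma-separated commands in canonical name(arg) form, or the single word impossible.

straight(4), arc(right, 3), straight(4)

key: cell and facing (now E) both changed — the 3 commands mix motion and turning
begin: (2, 0) facing north
step 1 (straight(4)): (2, 4) facing north
step 2 (arc(right, 3)): (5, 7) facing east
step 3 (straight(4)): (9, 7) facing east
all 125 alternatives checked — unique.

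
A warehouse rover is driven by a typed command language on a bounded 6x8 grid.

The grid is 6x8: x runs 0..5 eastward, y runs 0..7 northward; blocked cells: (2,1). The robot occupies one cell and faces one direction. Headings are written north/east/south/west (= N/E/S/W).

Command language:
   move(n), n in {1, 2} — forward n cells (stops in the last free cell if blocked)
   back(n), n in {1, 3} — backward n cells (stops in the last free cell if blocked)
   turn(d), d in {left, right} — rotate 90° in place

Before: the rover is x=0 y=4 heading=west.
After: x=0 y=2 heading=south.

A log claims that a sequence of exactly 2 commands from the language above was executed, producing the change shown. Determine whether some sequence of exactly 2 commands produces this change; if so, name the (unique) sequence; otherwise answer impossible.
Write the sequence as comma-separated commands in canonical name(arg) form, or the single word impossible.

turn(left), move(2)

key: cell and facing (now S) both changed — the 2 commands mix motion and turning
initial: x=0 y=4 heading=west
[1] after turn(left): x=0 y=4 heading=south
[2] after move(2): x=0 y=2 heading=south
no other 2-command option fits: unique.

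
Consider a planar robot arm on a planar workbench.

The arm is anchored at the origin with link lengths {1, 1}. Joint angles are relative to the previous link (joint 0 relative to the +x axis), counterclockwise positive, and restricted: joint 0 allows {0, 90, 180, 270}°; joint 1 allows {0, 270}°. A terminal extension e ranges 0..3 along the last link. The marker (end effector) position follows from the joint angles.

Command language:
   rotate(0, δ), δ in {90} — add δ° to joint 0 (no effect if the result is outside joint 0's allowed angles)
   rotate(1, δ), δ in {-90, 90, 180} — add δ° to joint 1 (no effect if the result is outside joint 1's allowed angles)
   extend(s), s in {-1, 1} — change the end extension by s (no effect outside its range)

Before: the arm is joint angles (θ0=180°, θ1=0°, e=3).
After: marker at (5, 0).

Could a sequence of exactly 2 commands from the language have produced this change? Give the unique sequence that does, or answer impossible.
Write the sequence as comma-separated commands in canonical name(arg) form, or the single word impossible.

rotate(0, 90), rotate(0, 90)

t0: joint angles (θ0=180°, θ1=0°, e=3)
[1] after rotate(0, 90): joint angles (θ0=270°, θ1=0°, e=3)
[2] after rotate(0, 90): joint angles (θ0=0°, θ1=0°, e=3)
no other 2-command option fits: unique.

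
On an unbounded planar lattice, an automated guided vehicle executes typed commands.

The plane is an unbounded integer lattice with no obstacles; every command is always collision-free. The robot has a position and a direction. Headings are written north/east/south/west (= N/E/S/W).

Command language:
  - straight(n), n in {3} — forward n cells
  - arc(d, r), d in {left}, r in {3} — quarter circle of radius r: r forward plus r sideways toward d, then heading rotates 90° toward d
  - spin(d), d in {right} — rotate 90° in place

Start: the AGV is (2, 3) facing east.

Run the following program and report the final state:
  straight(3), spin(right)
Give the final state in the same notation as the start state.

initial: (2, 3) facing east
[1] after straight(3): (5, 3) facing east
[2] after spin(right): (5, 3) facing south

(5, 3) facing south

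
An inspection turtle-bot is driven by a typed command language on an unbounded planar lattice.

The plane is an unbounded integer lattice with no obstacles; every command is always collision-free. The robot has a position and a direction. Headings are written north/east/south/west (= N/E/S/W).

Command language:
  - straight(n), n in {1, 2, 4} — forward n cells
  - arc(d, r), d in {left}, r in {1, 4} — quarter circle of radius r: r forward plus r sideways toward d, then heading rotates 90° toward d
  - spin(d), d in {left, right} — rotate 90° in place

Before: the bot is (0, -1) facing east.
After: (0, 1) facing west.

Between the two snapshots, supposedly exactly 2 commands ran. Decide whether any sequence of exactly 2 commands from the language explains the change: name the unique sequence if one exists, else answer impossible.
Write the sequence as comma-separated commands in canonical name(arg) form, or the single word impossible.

arc(left, 1), arc(left, 1)

key: cell and facing (now W) both changed — the 2 commands mix motion and turning
t0: (0, -1) facing east
1. arc(left, 1) → (1, 0) facing north
2. arc(left, 1) → (0, 1) facing west
no rival 2-sequence matches.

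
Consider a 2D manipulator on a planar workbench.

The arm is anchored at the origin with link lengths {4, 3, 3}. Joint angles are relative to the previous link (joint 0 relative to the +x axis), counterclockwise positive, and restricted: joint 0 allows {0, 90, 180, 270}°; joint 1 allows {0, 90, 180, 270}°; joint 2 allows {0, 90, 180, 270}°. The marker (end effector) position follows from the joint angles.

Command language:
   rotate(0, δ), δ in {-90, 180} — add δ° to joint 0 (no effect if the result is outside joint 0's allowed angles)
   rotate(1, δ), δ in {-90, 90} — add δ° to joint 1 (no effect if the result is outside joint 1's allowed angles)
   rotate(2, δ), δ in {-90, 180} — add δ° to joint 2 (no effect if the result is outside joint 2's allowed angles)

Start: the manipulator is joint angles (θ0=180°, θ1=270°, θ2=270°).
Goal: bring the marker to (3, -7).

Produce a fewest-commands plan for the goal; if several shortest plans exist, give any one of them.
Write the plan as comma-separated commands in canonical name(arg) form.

t0: joint angles (θ0=180°, θ1=270°, θ2=270°)
1. rotate(0, 180) → joint angles (θ0=0°, θ1=270°, θ2=270°)
2. rotate(1, 90) → joint angles (θ0=0°, θ1=0°, θ2=270°)
3. rotate(1, 90) → joint angles (θ0=0°, θ1=90°, θ2=270°)
4. rotate(0, -90) → joint angles (θ0=270°, θ1=90°, θ2=270°)
nothing shorter than 4 reaches the goal.

rotate(0, 180), rotate(1, 90), rotate(1, 90), rotate(0, -90)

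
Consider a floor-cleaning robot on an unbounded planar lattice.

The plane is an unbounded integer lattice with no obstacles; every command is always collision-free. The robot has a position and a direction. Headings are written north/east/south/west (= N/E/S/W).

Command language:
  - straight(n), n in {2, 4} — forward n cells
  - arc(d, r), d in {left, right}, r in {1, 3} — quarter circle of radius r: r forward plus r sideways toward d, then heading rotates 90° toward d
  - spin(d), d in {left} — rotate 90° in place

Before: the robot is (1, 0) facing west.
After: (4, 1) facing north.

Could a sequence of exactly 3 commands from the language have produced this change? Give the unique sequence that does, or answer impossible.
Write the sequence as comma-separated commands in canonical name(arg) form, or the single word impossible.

arc(left, 1), arc(left, 1), arc(left, 3)

key: order matters: swapping arc(left, 1) and arc(left, 3) lands elsewhere
start: (1, 0) facing west
1. arc(left, 1) → (0, -1) facing south
2. arc(left, 1) → (1, -2) facing east
3. arc(left, 3) → (4, 1) facing north
no other 3-command option fits: unique.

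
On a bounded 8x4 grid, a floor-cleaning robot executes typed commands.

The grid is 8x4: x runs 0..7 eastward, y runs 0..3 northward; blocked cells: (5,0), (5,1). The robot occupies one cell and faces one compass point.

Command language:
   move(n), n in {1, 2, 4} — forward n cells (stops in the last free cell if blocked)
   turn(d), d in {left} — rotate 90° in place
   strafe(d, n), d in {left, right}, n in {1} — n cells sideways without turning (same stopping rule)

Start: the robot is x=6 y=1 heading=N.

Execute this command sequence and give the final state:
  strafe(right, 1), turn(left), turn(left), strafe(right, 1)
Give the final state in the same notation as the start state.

x=6 y=1 heading=S

start: x=6 y=1 heading=N
1. strafe(right, 1) → x=7 y=1 heading=N
2. turn(left) → x=7 y=1 heading=W
3. turn(left) → x=7 y=1 heading=S
4. strafe(right, 1) → x=6 y=1 heading=S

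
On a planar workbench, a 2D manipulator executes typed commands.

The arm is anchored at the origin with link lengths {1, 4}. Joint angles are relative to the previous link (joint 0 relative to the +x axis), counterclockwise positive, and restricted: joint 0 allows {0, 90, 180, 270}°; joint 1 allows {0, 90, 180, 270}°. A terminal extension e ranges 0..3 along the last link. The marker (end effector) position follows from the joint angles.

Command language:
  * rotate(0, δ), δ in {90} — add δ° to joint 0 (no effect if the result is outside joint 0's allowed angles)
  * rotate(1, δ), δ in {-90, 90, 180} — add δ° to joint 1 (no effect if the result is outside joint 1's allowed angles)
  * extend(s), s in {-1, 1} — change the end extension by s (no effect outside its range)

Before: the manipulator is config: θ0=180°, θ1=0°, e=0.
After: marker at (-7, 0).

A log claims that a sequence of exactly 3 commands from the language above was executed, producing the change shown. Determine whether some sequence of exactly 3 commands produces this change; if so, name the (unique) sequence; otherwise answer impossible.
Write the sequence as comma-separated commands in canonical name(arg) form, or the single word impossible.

extend(-1), extend(1), extend(1)

key: running extend(1) before extend(-1) would end elsewhere — order is forced
from: config: θ0=180°, θ1=0°, e=0
t=1 extend(-1) ⇒ config: θ0=180°, θ1=0°, e=0
t=2 extend(1) ⇒ config: θ0=180°, θ1=0°, e=1
t=3 extend(1) ⇒ config: θ0=180°, θ1=0°, e=2
uniquely the one of 216 3-step routes that fits.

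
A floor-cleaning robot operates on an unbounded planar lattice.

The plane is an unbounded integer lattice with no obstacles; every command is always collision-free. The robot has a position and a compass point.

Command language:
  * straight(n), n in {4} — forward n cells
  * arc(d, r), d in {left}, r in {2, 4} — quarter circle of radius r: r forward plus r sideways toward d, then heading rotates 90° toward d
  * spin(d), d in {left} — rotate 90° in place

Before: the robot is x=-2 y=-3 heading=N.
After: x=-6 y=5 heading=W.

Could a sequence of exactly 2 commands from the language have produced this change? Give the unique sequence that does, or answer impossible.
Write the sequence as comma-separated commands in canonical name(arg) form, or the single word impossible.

straight(4), arc(left, 4)

key: position moved to (-6,5) AND the heading swung to W — translation plus rotation needed
t0: x=-2 y=-3 heading=N
t=1 straight(4) ⇒ x=-2 y=1 heading=N
t=2 arc(left, 4) ⇒ x=-6 y=5 heading=W
no rival 2-sequence matches.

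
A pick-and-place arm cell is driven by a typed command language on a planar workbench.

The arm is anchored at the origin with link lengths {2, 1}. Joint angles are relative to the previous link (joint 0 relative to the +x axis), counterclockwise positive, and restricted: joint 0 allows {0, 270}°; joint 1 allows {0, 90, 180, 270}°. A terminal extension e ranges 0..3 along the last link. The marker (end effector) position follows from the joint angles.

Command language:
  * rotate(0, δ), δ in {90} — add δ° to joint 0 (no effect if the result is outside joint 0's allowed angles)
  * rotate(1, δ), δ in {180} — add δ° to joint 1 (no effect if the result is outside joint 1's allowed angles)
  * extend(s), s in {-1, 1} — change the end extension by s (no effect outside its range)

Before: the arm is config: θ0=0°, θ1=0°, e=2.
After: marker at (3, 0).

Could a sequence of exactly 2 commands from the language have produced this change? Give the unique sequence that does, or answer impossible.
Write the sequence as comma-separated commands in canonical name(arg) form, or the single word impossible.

initial: config: θ0=0°, θ1=0°, e=2
[1] after extend(-1): config: θ0=0°, θ1=0°, e=1
[2] after extend(-1): config: θ0=0°, θ1=0°, e=0
no other 2-command option fits: unique.

extend(-1), extend(-1)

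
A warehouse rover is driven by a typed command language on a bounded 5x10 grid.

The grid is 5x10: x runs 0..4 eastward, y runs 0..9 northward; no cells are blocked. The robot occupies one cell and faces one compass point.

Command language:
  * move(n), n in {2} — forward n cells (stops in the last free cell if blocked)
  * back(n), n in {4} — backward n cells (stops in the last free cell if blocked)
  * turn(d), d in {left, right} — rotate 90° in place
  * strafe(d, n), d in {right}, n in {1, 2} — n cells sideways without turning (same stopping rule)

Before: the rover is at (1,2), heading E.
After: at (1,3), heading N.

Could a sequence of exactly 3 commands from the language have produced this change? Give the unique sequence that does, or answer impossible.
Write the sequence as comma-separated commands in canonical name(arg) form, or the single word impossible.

key: order matters: swapping strafe(right, 1) and move(2) lands elsewhere
start: at (1,2), heading E
step 1 (strafe(right, 1)): at (1,1), heading E
step 2 (turn(left)): at (1,1), heading N
step 3 (move(2)): at (1,3), heading N
no rival 3-sequence matches.

strafe(right, 1), turn(left), move(2)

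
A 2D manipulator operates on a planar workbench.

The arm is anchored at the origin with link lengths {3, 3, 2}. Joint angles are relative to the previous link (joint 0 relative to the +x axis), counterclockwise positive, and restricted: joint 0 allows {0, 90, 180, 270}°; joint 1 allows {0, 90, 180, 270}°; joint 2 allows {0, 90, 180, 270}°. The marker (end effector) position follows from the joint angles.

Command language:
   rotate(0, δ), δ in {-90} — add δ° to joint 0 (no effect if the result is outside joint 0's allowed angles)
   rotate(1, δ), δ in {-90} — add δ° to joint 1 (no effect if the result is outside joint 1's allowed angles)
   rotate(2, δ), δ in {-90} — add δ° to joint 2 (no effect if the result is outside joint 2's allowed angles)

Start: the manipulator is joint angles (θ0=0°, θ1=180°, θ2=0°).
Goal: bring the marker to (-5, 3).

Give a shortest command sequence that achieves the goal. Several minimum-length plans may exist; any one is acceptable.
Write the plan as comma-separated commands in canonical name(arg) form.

begin: joint angles (θ0=0°, θ1=180°, θ2=0°)
1. rotate(0, -90) → joint angles (θ0=270°, θ1=180°, θ2=0°)
2. rotate(0, -90) → joint angles (θ0=180°, θ1=180°, θ2=0°)
3. rotate(0, -90) → joint angles (θ0=90°, θ1=180°, θ2=0°)
4. rotate(1, -90) → joint angles (θ0=90°, θ1=90°, θ2=0°)
shorter routes all fall short; 4 is best.

rotate(0, -90), rotate(0, -90), rotate(0, -90), rotate(1, -90)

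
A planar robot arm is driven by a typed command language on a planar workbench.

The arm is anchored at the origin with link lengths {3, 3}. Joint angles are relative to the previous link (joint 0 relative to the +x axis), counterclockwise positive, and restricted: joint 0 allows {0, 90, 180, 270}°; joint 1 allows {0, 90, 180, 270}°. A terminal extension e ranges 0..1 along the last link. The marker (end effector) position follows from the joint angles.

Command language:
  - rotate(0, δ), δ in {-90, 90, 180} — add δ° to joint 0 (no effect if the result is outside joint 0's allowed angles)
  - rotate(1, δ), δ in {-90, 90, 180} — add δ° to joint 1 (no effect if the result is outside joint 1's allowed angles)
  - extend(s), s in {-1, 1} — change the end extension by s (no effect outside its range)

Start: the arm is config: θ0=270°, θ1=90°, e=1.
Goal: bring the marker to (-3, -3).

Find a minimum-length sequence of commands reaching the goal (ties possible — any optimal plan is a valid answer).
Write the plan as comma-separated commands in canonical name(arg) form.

rotate(0, -90), extend(-1)

begin: config: θ0=270°, θ1=90°, e=1
step 1 (rotate(0, -90)): config: θ0=180°, θ1=90°, e=1
step 2 (extend(-1)): config: θ0=180°, θ1=90°, e=0
minimal: 2 command(s), checked below 2.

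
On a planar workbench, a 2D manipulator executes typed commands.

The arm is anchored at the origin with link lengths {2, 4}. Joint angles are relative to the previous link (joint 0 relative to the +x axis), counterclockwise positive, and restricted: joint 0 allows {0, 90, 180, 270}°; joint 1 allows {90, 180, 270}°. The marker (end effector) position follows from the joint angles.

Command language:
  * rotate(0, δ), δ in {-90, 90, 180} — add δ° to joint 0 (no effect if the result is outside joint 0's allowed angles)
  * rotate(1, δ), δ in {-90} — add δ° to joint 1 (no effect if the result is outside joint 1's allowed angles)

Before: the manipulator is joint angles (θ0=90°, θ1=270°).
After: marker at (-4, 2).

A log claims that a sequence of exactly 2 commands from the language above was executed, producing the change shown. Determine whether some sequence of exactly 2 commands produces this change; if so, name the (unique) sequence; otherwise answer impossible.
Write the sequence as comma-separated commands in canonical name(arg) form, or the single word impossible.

begin: joint angles (θ0=90°, θ1=270°)
step 1 (rotate(1, -90)): joint angles (θ0=90°, θ1=180°)
step 2 (rotate(1, -90)): joint angles (θ0=90°, θ1=90°)
no other 2-command option fits: unique.

rotate(1, -90), rotate(1, -90)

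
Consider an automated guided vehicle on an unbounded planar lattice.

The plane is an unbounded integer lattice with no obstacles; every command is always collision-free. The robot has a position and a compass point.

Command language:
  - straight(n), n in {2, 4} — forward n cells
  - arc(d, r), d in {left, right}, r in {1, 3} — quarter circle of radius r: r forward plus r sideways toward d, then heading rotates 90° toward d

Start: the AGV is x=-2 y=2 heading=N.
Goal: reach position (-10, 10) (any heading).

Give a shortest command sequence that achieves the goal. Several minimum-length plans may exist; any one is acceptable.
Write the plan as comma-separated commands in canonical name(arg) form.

start: x=-2 y=2 heading=N
step 1 (arc(left, 1)): x=-3 y=3 heading=W
step 2 (straight(4)): x=-7 y=3 heading=W
step 3 (arc(right, 3)): x=-10 y=6 heading=N
step 4 (straight(4)): x=-10 y=10 heading=N
nothing shorter than 4 reaches the goal.

arc(left, 1), straight(4), arc(right, 3), straight(4)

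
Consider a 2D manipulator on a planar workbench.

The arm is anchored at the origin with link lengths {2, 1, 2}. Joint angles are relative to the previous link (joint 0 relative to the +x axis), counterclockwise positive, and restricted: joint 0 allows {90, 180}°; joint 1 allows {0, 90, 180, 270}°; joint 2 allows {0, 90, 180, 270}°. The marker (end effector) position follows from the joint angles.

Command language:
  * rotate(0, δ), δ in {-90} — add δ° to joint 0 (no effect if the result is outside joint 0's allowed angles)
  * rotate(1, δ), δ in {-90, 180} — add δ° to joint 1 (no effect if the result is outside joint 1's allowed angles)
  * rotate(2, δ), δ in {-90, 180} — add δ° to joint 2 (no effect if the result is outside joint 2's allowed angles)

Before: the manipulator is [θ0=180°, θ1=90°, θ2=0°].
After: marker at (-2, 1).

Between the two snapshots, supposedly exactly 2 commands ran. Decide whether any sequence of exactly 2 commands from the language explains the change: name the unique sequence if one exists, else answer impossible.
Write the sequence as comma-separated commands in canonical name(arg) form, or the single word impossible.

start: [θ0=180°, θ1=90°, θ2=0°]
1. rotate(2, -90) → [θ0=180°, θ1=90°, θ2=270°]
2. rotate(2, -90) → [θ0=180°, θ1=90°, θ2=180°]
no other 2-command option fits: unique.

rotate(2, -90), rotate(2, -90)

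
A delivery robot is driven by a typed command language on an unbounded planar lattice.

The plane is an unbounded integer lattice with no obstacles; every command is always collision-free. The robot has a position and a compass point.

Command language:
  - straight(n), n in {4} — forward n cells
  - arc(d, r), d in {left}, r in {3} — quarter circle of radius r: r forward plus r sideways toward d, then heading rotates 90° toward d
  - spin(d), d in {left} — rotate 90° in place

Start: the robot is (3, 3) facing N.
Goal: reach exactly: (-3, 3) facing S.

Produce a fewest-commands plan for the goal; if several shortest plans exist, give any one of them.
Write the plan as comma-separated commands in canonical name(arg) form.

begin: (3, 3) facing N
1. arc(left, 3) → (0, 6) facing W
2. arc(left, 3) → (-3, 3) facing S
no 1-step plan works, so 2 is optimal.

arc(left, 3), arc(left, 3)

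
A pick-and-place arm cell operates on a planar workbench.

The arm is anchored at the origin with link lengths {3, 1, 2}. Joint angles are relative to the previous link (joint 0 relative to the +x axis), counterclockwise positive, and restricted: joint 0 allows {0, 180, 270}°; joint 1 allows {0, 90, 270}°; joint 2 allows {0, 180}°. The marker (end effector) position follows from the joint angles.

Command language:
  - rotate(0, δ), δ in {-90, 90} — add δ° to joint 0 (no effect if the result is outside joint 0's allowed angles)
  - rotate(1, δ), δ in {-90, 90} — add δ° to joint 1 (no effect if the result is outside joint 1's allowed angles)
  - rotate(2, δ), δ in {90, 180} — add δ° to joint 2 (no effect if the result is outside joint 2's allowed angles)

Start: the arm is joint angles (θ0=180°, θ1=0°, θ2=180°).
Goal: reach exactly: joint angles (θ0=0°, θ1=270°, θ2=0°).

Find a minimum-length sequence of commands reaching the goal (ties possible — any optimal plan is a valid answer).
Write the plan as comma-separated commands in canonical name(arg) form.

rotate(0, 90), rotate(0, 90), rotate(2, 180), rotate(1, -90)

initial: joint angles (θ0=180°, θ1=0°, θ2=180°)
step 1 (rotate(0, 90)): joint angles (θ0=270°, θ1=0°, θ2=180°)
step 2 (rotate(0, 90)): joint angles (θ0=0°, θ1=0°, θ2=180°)
step 3 (rotate(2, 180)): joint angles (θ0=0°, θ1=0°, θ2=0°)
step 4 (rotate(1, -90)): joint angles (θ0=0°, θ1=270°, θ2=0°)
minimal: 4 command(s), checked below 4.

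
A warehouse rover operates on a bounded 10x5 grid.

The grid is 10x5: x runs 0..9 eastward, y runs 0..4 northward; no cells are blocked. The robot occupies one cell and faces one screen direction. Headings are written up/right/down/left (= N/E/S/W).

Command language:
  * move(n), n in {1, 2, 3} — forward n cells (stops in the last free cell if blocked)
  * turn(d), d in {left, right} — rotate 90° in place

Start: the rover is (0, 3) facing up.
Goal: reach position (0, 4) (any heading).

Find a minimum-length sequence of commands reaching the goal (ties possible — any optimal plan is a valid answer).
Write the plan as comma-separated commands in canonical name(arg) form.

begin: (0, 3) facing up
t=1 move(3) ⇒ (0, 4) facing up
minimal: 1 command(s), checked below 1.

move(3)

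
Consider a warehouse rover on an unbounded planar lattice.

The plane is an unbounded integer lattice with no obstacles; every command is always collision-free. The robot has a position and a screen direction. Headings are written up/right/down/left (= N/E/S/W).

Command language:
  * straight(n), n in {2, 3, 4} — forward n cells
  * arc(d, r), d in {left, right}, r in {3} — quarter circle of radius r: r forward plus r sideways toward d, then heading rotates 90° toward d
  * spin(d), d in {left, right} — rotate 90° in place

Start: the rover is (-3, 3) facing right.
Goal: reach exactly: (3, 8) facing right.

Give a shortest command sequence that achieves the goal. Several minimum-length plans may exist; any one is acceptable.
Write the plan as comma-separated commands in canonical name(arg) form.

initial: (-3, 3) facing right
[1] after arc(left, 3): (0, 6) facing up
[2] after straight(2): (0, 8) facing up
[3] after spin(right): (0, 8) facing right
[4] after straight(3): (3, 8) facing right
minimal: 4 command(s), checked below 4.

arc(left, 3), straight(2), spin(right), straight(3)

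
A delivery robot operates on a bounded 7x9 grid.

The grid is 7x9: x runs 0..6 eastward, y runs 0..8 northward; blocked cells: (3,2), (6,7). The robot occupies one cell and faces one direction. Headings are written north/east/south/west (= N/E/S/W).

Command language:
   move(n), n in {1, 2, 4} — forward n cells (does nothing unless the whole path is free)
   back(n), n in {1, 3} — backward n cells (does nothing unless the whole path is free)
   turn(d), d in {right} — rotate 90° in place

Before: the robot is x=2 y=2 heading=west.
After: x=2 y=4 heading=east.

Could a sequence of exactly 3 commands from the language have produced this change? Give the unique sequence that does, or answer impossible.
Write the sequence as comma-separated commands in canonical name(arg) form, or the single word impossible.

turn(right), move(2), turn(right)

key: position moved to (2,4) AND the heading swung to E — translation plus rotation needed
initial: x=2 y=2 heading=west
t=1 turn(right) ⇒ x=2 y=2 heading=north
t=2 move(2) ⇒ x=2 y=4 heading=north
t=3 turn(right) ⇒ x=2 y=4 heading=east
no rival 3-sequence matches.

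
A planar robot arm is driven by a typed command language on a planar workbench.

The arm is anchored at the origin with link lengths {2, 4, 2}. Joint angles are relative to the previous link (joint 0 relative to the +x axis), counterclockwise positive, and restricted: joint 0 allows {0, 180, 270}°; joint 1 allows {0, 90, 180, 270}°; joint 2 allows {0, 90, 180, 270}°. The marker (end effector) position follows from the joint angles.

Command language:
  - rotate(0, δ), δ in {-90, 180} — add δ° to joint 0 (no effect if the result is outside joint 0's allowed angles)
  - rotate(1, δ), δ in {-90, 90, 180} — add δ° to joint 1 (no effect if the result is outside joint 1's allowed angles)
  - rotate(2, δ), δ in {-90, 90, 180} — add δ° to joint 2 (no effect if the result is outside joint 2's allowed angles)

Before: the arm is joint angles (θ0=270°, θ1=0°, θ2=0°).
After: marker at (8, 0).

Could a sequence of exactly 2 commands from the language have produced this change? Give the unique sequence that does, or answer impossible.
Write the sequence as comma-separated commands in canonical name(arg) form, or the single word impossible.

key: running rotate(0, 180) before rotate(0, -90) would end elsewhere — order is forced
initial: joint angles (θ0=270°, θ1=0°, θ2=0°)
1. rotate(0, -90) → joint angles (θ0=180°, θ1=0°, θ2=0°)
2. rotate(0, 180) → joint angles (θ0=0°, θ1=0°, θ2=0°)
no other 2-command option fits: unique.

rotate(0, -90), rotate(0, 180)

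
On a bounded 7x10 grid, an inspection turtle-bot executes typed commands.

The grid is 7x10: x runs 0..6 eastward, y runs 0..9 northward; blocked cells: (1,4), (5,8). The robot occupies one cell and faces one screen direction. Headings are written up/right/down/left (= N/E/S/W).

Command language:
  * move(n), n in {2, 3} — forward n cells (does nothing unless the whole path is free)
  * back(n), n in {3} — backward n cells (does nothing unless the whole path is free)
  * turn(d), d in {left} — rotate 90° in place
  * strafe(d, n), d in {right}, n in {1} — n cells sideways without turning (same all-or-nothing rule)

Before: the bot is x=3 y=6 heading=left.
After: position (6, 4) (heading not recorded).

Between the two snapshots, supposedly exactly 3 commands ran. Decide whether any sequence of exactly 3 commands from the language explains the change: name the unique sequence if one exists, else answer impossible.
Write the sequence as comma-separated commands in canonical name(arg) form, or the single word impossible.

back(3), turn(left), move(2)

key: order matters: swapping back(3) and move(2) lands elsewhere
start: x=3 y=6 heading=left
step 1 (back(3)): x=6 y=6 heading=left
step 2 (turn(left)): x=6 y=6 heading=down
step 3 (move(2)): x=6 y=4 heading=down
no rival 3-sequence matches.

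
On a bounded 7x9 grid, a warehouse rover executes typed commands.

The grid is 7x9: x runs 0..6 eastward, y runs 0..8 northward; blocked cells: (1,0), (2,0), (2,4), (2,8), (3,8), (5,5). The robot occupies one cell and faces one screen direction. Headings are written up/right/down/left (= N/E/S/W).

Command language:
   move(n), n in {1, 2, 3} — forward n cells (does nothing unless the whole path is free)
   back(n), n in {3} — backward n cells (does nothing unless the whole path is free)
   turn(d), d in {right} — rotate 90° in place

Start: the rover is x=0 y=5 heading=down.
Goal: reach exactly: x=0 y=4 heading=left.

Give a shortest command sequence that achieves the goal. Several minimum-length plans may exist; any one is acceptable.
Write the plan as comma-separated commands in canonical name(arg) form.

from: x=0 y=5 heading=down
[1] after move(1): x=0 y=4 heading=down
[2] after turn(right): x=0 y=4 heading=left
shorter routes all fall short; 2 is best.

move(1), turn(right)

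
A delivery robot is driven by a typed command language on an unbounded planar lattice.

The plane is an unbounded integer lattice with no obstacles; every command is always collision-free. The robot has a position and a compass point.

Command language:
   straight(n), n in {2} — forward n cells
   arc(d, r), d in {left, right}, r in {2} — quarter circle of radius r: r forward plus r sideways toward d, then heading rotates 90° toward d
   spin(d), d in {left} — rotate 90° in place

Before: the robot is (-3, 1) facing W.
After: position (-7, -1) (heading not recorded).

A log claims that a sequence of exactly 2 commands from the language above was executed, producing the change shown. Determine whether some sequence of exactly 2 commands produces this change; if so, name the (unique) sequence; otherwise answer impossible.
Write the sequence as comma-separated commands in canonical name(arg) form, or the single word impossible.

key: running arc(left, 2) before straight(2) would end elsewhere — order is forced
initial: (-3, 1) facing W
1. straight(2) → (-5, 1) facing W
2. arc(left, 2) → (-7, -1) facing S
no rival 2-sequence matches.

straight(2), arc(left, 2)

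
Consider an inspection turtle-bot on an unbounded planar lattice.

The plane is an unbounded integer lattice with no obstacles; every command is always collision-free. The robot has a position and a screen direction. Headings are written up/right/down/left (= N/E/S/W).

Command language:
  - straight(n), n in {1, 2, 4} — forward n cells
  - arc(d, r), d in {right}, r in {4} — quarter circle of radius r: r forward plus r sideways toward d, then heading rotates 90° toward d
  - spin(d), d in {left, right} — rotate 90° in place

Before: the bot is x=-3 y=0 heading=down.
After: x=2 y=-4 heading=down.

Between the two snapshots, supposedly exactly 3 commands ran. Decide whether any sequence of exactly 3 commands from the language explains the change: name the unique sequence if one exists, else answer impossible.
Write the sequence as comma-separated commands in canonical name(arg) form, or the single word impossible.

key: heading stays S — rotations cancel among the 3 commands
start: x=-3 y=0 heading=down
t=1 spin(left) ⇒ x=-3 y=0 heading=right
t=2 straight(1) ⇒ x=-2 y=0 heading=right
t=3 arc(right, 4) ⇒ x=2 y=-4 heading=down
no other 3-command option fits: unique.

spin(left), straight(1), arc(right, 4)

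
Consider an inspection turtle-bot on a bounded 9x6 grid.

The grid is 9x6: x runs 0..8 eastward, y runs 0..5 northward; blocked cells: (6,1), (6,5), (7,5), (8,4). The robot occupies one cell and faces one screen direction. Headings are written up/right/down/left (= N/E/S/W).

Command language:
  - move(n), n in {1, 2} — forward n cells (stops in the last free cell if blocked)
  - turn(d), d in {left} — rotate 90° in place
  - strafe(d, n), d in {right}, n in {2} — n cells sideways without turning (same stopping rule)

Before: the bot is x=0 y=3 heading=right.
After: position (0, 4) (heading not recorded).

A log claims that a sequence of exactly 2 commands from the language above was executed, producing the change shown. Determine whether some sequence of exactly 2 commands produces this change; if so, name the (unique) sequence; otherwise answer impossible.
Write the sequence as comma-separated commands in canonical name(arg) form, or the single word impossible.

key: running move(1) before turn(left) would end elsewhere — order is forced
start: x=0 y=3 heading=right
[1] after turn(left): x=0 y=3 heading=up
[2] after move(1): x=0 y=4 heading=up
uniquely the one of 16 2-step routes that fits.

turn(left), move(1)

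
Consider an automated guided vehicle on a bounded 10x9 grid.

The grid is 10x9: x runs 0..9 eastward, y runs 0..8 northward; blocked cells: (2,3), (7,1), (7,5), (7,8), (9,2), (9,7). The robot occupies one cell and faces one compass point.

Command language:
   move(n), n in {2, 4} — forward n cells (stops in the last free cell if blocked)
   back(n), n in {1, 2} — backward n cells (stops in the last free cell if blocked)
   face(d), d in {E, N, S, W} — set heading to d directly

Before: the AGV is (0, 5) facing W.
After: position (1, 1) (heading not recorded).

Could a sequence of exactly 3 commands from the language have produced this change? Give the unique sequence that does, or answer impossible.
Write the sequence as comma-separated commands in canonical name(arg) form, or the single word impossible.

key: order matters: swapping back(1) and move(4) lands elsewhere
begin: (0, 5) facing W
step 1 (back(1)): (1, 5) facing W
step 2 (face(S)): (1, 5) facing S
step 3 (move(4)): (1, 1) facing S
no rival 3-sequence matches.

back(1), face(S), move(4)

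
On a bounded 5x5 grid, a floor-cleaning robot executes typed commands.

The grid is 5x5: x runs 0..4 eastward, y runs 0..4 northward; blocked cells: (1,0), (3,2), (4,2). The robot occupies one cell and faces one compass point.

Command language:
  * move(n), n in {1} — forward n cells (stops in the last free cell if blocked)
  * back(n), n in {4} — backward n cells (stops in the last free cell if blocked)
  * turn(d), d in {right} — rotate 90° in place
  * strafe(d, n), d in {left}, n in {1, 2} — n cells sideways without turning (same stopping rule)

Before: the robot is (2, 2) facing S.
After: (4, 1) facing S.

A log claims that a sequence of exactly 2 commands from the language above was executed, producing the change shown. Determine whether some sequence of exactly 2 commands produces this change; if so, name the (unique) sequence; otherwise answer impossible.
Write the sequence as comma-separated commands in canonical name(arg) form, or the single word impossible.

key: heading stays S — no command in the sequence turns
start: (2, 2) facing S
step 1 (move(1)): (2, 1) facing S
step 2 (strafe(left, 2)): (4, 1) facing S
uniquely the one of 25 2-step routes that fits.

move(1), strafe(left, 2)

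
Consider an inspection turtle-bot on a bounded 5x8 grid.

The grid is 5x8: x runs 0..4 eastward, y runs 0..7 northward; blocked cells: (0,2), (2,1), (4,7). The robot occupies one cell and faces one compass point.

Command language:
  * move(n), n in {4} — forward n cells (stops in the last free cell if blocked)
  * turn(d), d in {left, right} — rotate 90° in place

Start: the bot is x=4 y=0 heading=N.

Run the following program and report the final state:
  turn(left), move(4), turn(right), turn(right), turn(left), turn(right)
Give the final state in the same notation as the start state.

x=0 y=0 heading=E

t0: x=4 y=0 heading=N
[1] after turn(left): x=4 y=0 heading=W
[2] after move(4): x=0 y=0 heading=W
[3] after turn(right): x=0 y=0 heading=N
[4] after turn(right): x=0 y=0 heading=E
[5] after turn(left): x=0 y=0 heading=N
[6] after turn(right): x=0 y=0 heading=E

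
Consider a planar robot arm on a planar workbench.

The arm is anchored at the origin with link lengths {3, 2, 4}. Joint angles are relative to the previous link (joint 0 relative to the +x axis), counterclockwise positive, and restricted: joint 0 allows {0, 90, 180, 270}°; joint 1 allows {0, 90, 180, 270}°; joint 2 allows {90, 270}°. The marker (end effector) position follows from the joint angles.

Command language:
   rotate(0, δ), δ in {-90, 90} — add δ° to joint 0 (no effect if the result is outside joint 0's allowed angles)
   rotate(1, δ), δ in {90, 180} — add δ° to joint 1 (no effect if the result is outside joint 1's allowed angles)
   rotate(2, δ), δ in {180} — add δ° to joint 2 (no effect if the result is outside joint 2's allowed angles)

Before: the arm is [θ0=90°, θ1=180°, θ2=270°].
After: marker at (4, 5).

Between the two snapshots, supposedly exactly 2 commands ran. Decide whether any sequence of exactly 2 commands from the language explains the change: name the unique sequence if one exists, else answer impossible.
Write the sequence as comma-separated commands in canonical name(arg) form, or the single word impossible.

rotate(1, 90), rotate(1, 90)

from: [θ0=90°, θ1=180°, θ2=270°]
[1] after rotate(1, 90): [θ0=90°, θ1=270°, θ2=270°]
[2] after rotate(1, 90): [θ0=90°, θ1=0°, θ2=270°]
no rival 2-sequence matches.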